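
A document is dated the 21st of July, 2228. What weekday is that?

Monday

Doomsday rule: the anchor day for the 2200s is Friday. For year 28: 28÷12 = 2 r 4, and 4÷4 = 1, so 2+4+1 = 7.
Friday + 7 ≡ Friday — that's 2228's doomsday.
In July the doomsday date is Jul 11.
Jul 21 is 10 days after Jul 11; 10 mod 7 = 3, so Friday + 3 = Monday.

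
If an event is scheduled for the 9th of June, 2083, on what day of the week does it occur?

January 1, 2083 is a Friday.
Jan 1, 2083 → Feb 1, 2083: 31 days (January has 31).
Feb 1, 2083 → Mar 1, 2083: 28 days (February has 28).
Mar 1, 2083 → Apr 1, 2083: 31 days (March has 31).
Apr 1, 2083 → May 1, 2083: 30 days (April has 30).
May 1, 2083 → Jun 1, 2083: 31 days (May has 31).
Jun 1, 2083 → Jun 9, 2083: 8 days.
Total: 159 days.
159 mod 7 = 5, so Friday + 5 = Wednesday.

Wednesday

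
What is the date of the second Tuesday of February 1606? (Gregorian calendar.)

February 14, 1606

February 1, 1606 is a Wednesday.
The first Tuesday is therefore February 7 (6 days later).
The second Tuesday is 7 + 1×7 = February 14.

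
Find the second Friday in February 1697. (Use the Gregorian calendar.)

February 8, 1697

February 1, 1697 is a Friday.
The first Friday is therefore February 1 (same day).
The second Friday is 1 + 1×7 = February 8.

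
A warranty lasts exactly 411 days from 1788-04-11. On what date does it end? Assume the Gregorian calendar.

+365 (one year) → Apr 11, 1789 (46 left).
Apr has 30 days: +20 → May 1, 1789 (26 left).
+26 → May 27, 1789.

May 27, 1789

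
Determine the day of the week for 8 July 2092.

Tuesday

Doomsday rule: the anchor day for the 2000s is Tuesday. For year 92: 92÷12 = 7 r 8, and 8÷4 = 2, so 7+8+2 = 17.
Tuesday + 17 ≡ Friday — that's 2092's doomsday.
In July the doomsday date is Jul 11.
Jul 8 is 3 days before Jul 11; 3 mod 7 = 3, so Friday − 3 = Tuesday.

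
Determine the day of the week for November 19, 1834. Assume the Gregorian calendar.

Doomsday rule: the anchor day for the 1800s is Friday. For year 34: 34÷12 = 2 r 10, and 10÷4 = 2, so 2+10+2 = 14.
Friday + 14 ≡ Friday — that's 1834's doomsday.
In November the doomsday date is Nov 7.
Nov 19 is 12 days after Nov 7; 12 mod 7 = 5, so Friday + 5 = Wednesday.

Wednesday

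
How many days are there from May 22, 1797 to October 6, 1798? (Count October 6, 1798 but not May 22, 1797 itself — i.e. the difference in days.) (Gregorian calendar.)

502

May 22, 1797 → May 22, 1798: 365 days.
May 22, 1798 → Jun 22, 1798: 31 days (May has 31).
Jun 22, 1798 → Jul 22, 1798: 30 days (June has 30).
Jul 22, 1798 → Aug 22, 1798: 31 days (July has 31).
Aug 22, 1798 → Sep 22, 1798: 31 days (August has 31).
Sep 22, 1798 → Oct 6, 1798: 14 days.
Total: 502 days.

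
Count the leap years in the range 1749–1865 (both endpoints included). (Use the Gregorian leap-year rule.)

28

Multiples of 4 in [1749,1865]: 29.
Of those, multiples of 100: 1 (not leap unless ÷400).
Multiples of 400: 0.
Leap years = 29 − 1 + 0 = 28.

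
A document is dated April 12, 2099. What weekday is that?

Doomsday rule: the anchor day for the 2000s is Tuesday. For year 99: 99÷12 = 8 r 3, and 3÷4 = 0, so 8+3+0 = 11.
Tuesday + 11 ≡ Saturday — that's 2099's doomsday.
In April the doomsday date is Apr 4.
Apr 12 is 8 days after Apr 4; 8 mod 7 = 1, so Saturday + 1 = Sunday.

Sunday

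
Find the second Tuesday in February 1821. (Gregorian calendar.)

February 1, 1821 is a Thursday.
The first Tuesday is therefore February 6 (5 days later).
The second Tuesday is 6 + 1×7 = February 13.

February 13, 1821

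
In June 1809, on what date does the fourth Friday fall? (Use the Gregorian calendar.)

June 1, 1809 is a Thursday.
The first Friday is therefore June 2 (1 days later).
The fourth Friday is 2 + 3×7 = June 23.

June 23, 1809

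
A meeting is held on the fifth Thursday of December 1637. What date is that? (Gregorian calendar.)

December 1, 1637 is a Tuesday.
The first Thursday is therefore December 3 (2 days later).
The fifth Thursday is 3 + 4×7 = December 31.

December 31, 1637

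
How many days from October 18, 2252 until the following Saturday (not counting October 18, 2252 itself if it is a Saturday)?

Oct 18, 2252 is a Monday.
From Monday to the next Saturday is 5 days.

5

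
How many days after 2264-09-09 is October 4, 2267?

1120

Sep 9, 2264 → Sep 9, 2265: 365 days.
Sep 9, 2265 → Sep 9, 2266: 365 days.
Sep 9, 2266 → Oct 9, 2266: 30 days (September has 30).
Oct 9, 2266 → Nov 9, 2266: 31 days (October has 31).
Nov 9, 2266 → Dec 9, 2266: 30 days (November has 30).
Dec 9, 2266 → Jan 9, 2267: 31 days (December has 31).
Jan 9, 2267 → Feb 9, 2267: 31 days (January has 31).
Feb 9, 2267 → Mar 9, 2267: 28 days (February has 28).
Mar 9, 2267 → Apr 9, 2267: 31 days (March has 31).
Apr 9, 2267 → May 9, 2267: 30 days (April has 30).
May 9, 2267 → Jun 9, 2267: 31 days (May has 31).
Jun 9, 2267 → Jul 9, 2267: 30 days (June has 30).
Jul 9, 2267 → Aug 9, 2267: 31 days (July has 31).
Aug 9, 2267 → Sep 9, 2267: 31 days (August has 31).
Sep 9, 2267 → Oct 4, 2267: 25 days.
Total: 1120 days.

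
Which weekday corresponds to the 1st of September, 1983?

Thursday

Doomsday rule: the anchor day for the 1900s is Wednesday. For year 83: 83÷12 = 6 r 11, and 11÷4 = 2, so 6+11+2 = 19.
Wednesday + 19 ≡ Monday — that's 1983's doomsday.
In September the doomsday date is Sep 5.
Sep 1 is 4 days before Sep 5; 4 mod 7 = 4, so Monday − 4 = Thursday.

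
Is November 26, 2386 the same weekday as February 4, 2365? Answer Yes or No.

No

From Feb 4, 2365 to Nov 26, 2386 is 7965 days.
7965 mod 7 = 6, so they are different weekdays.
(Feb 4, 2365 is a Thursday; Nov 26, 2386 is a Wednesday.)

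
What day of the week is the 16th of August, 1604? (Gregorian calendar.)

Monday

Doomsday rule: the anchor day for the 1600s is Tuesday. For year 04: 4÷12 = 0 r 4, and 4÷4 = 1, so 0+4+1 = 5.
Tuesday + 5 ≡ Sunday — that's 1604's doomsday.
In August the doomsday date is Aug 8.
Aug 16 is 8 days after Aug 8; 8 mod 7 = 1, so Sunday + 1 = Monday.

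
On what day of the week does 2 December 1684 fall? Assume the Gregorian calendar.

Doomsday rule: the anchor day for the 1600s is Tuesday. For year 84: 84÷12 = 7 r 0, and 0÷4 = 0, so 7+0+0 = 7.
Tuesday + 7 ≡ Tuesday — that's 1684's doomsday.
In December the doomsday date is Dec 12.
Dec 2 is 10 days before Dec 12; 10 mod 7 = 3, so Tuesday − 3 = Saturday.

Saturday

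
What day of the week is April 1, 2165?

Monday

Doomsday rule: the anchor day for the 2100s is Sunday. For year 65: 65÷12 = 5 r 5, and 5÷4 = 1, so 5+5+1 = 11.
Sunday + 11 ≡ Thursday — that's 2165's doomsday.
In April the doomsday date is Apr 4.
Apr 1 is 3 days before Apr 4; 3 mod 7 = 3, so Thursday − 3 = Monday.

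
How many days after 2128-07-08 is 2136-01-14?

Jul 8, 2128 → Jul 8, 2129: 365 days.
Jul 8, 2129 → Jul 8, 2130: 365 days.
Jul 8, 2130 → Jul 8, 2131: 365 days.
Jul 8, 2131 → Jul 8, 2132: 366 days (Feb 29, 2132 is in that span).
Jul 8, 2132 → Jul 8, 2133: 365 days.
Jul 8, 2133 → Jul 8, 2134: 365 days.
Jul 8, 2134 → Jul 8, 2135: 365 days.
Jul 8, 2135 → Aug 8, 2135: 31 days (July has 31).
Aug 8, 2135 → Sep 8, 2135: 31 days (August has 31).
Sep 8, 2135 → Oct 8, 2135: 30 days (September has 30).
Oct 8, 2135 → Nov 8, 2135: 31 days (October has 31).
Nov 8, 2135 → Dec 8, 2135: 30 days (November has 30).
Dec 8, 2135 → Jan 8, 2136: 31 days (December has 31).
Jan 8, 2136 → Jan 14, 2136: 6 days.
Total: 2746 days.

2746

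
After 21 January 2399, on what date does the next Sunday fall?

Jan 21, 2399 is a Thursday.
From Thursday to the next Sunday is 3 days.
Jan 21, 2399 + 3 = Jan 24, 2399.

January 24, 2399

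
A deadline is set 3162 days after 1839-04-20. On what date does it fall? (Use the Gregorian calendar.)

December 16, 1847

+366 (one year; includes Feb 29, 1840) → Apr 20, 1840 (2796 left).
+365 (one year) → Apr 20, 1841 (2431 left).
+365 (one year) → Apr 20, 1842 (2066 left).
+365 (one year) → Apr 20, 1843 (1701 left).
+366 (one year; includes Feb 29, 1844) → Apr 20, 1844 (1335 left).
+365 (one year) → Apr 20, 1845 (970 left).
+365 (one year) → Apr 20, 1846 (605 left).
+365 (one year) → Apr 20, 1847 (240 left).
Apr has 30 days: +11 → May 1, 1847 (229 left).
May has 31 days: +31 → Jun 1, 1847 (198 left).
Jun has 30 days: +30 → Jul 1, 1847 (168 left).
Jul has 31 days: +31 → Aug 1, 1847 (137 left).
Aug has 31 days: +31 → Sep 1, 1847 (106 left).
Sep has 30 days: +30 → Oct 1, 1847 (76 left).
Oct has 31 days: +31 → Nov 1, 1847 (45 left).
Nov has 30 days: +30 → Dec 1, 1847 (15 left).
+15 → Dec 16, 1847.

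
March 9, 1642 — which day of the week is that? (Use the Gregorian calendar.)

Doomsday rule: the anchor day for the 1600s is Tuesday. For year 42: 42÷12 = 3 r 6, and 6÷4 = 1, so 3+6+1 = 10.
Tuesday + 10 ≡ Friday — that's 1642's doomsday.
In March the doomsday date is Mar 14.
Mar 9 is 5 days before Mar 14; 5 mod 7 = 5, so Friday − 5 = Sunday.

Sunday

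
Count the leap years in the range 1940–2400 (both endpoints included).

Multiples of 4 in [1940,2400]: 116.
Of those, multiples of 100: 5 (not leap unless ÷400).
Multiples of 400: 2.
Leap years = 116 − 5 + 2 = 113.

113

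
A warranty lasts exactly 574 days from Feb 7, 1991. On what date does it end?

+365 (one year) → Feb 7, 1992 (209 left).
Feb has 29 days: +23 → Mar 1, 1992 (186 left).
Mar has 31 days: +31 → Apr 1, 1992 (155 left).
Apr has 30 days: +30 → May 1, 1992 (125 left).
May has 31 days: +31 → Jun 1, 1992 (94 left).
Jun has 30 days: +30 → Jul 1, 1992 (64 left).
Jul has 31 days: +31 → Aug 1, 1992 (33 left).
Aug has 31 days: +31 → Sep 1, 1992 (2 left).
+2 → Sep 3, 1992.

September 3, 1992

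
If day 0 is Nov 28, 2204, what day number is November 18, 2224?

7295

Nov 28, 2204 → Nov 28, 2205: 365 days.
Nov 28, 2205 → Nov 28, 2206: 365 days.
Nov 28, 2206 → Nov 28, 2207: 365 days.
Nov 28, 2207 → Nov 28, 2208: 366 days (Feb 29, 2208 is in that span).
Nov 28, 2208 → Nov 28, 2209: 365 days.
Nov 28, 2209 → Nov 28, 2210: 365 days.
Nov 28, 2210 → Nov 28, 2211: 365 days.
Nov 28, 2211 → Nov 28, 2212: 366 days (Feb 29, 2212 is in that span).
Nov 28, 2212 → Nov 28, 2213: 365 days.
Nov 28, 2213 → Nov 28, 2214: 365 days.
Nov 28, 2214 → Nov 28, 2215: 365 days.
Nov 28, 2215 → Nov 28, 2216: 366 days (Feb 29, 2216 is in that span).
Nov 28, 2216 → Nov 28, 2217: 365 days.
Nov 28, 2217 → Nov 28, 2218: 365 days.
Nov 28, 2218 → Nov 28, 2219: 365 days.
Nov 28, 2219 → Nov 28, 2220: 366 days (Feb 29, 2220 is in that span).
Nov 28, 2220 → Nov 28, 2221: 365 days.
Nov 28, 2221 → Nov 28, 2222: 365 days.
Nov 28, 2222 → Nov 28, 2223: 365 days.
Nov 28, 2223 → Dec 28, 2223: 30 days (November has 30).
Dec 28, 2223 → Jan 28, 2224: 31 days (December has 31).
Jan 28, 2224 → Feb 28, 2224: 31 days (January has 31).
Feb 28, 2224 → Mar 28, 2224: 29 days (February has 29).
Mar 28, 2224 → Apr 28, 2224: 31 days (March has 31).
Apr 28, 2224 → May 28, 2224: 30 days (April has 30).
May 28, 2224 → Jun 28, 2224: 31 days (May has 31).
Jun 28, 2224 → Jul 28, 2224: 30 days (June has 30).
Jul 28, 2224 → Aug 28, 2224: 31 days (July has 31).
Aug 28, 2224 → Sep 28, 2224: 31 days (August has 31).
Sep 28, 2224 → Oct 28, 2224: 30 days (September has 30).
Oct 28, 2224 → Nov 18, 2224: 21 days.
Total: 7295 days.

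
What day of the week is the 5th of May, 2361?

Doomsday rule: the anchor day for the 2300s is Wednesday. For year 61: 61÷12 = 5 r 1, and 1÷4 = 0, so 5+1+0 = 6.
Wednesday + 6 ≡ Tuesday — that's 2361's doomsday.
In May the doomsday date is May 9.
May 5 is 4 days before May 9; 4 mod 7 = 4, so Tuesday − 4 = Friday.

Friday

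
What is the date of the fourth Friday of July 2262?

July 25, 2262

July 1, 2262 is a Tuesday.
The first Friday is therefore July 4 (3 days later).
The fourth Friday is 4 + 3×7 = July 25.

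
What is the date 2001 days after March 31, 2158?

September 22, 2163

+365 (one year) → Mar 31, 2159 (1636 left).
+366 (one year; includes Feb 29, 2160) → Mar 31, 2160 (1270 left).
+365 (one year) → Mar 31, 2161 (905 left).
+365 (one year) → Mar 31, 2162 (540 left).
+365 (one year) → Mar 31, 2163 (175 left).
Mar has 31 days: +1 → Apr 1, 2163 (174 left).
Apr has 30 days: +30 → May 1, 2163 (144 left).
May has 31 days: +31 → Jun 1, 2163 (113 left).
Jun has 30 days: +30 → Jul 1, 2163 (83 left).
Jul has 31 days: +31 → Aug 1, 2163 (52 left).
Aug has 31 days: +31 → Sep 1, 2163 (21 left).
+21 → Sep 22, 2163.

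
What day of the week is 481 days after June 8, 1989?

First find the weekday of Jun 8, 1989. Doomsday rule: the anchor day for the 1900s is Wednesday. For year 89: 89÷12 = 7 r 5, and 5÷4 = 1, so 7+5+1 = 13.
Wednesday + 13 ≡ Tuesday — that's 1989's doomsday.
In June the doomsday date is Jun 6.
Jun 8 is 2 days after Jun 6; 2 mod 7 = 2, so Tuesday + 2 = Thursday.
481 mod 7 = 5, so 481 days after a Thursday is Thursday + 5 = Tuesday.

Tuesday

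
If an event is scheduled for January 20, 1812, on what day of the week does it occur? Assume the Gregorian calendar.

Monday

Doomsday rule: the anchor day for the 1800s is Friday. For year 12: 12÷12 = 1 r 0, and 0÷4 = 0, so 1+0+0 = 1.
Friday + 1 ≡ Saturday — that's 1812's doomsday.
In January the doomsday date is Jan 4 (1812 is a leap year (divisible by 4)).
Jan 20 is 16 days after Jan 4; 16 mod 7 = 2, so Saturday + 2 = Monday.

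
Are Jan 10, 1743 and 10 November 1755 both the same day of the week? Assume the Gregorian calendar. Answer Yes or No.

No

From Jan 10, 1743 to Nov 10, 1755 is 4687 days.
4687 mod 7 = 4, so they are different weekdays.
(Jan 10, 1743 is a Thursday; Nov 10, 1755 is a Monday.)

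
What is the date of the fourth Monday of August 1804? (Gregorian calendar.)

August 1, 1804 is a Wednesday.
The first Monday is therefore August 6 (5 days later).
The fourth Monday is 6 + 3×7 = August 27.

August 27, 1804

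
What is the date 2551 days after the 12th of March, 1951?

+366 (one year; includes Feb 29, 1952) → Mar 12, 1952 (2185 left).
+365 (one year) → Mar 12, 1953 (1820 left).
+365 (one year) → Mar 12, 1954 (1455 left).
+365 (one year) → Mar 12, 1955 (1090 left).
+366 (one year; includes Feb 29, 1956) → Mar 12, 1956 (724 left).
+365 (one year) → Mar 12, 1957 (359 left).
Mar has 31 days: +20 → Apr 1, 1957 (339 left).
Apr has 30 days: +30 → May 1, 1957 (309 left).
May has 31 days: +31 → Jun 1, 1957 (278 left).
Jun has 30 days: +30 → Jul 1, 1957 (248 left).
Jul has 31 days: +31 → Aug 1, 1957 (217 left).
Aug has 31 days: +31 → Sep 1, 1957 (186 left).
Sep has 30 days: +30 → Oct 1, 1957 (156 left).
Oct has 31 days: +31 → Nov 1, 1957 (125 left).
Nov has 30 days: +30 → Dec 1, 1957 (95 left).
Dec has 31 days: +31 → Jan 1, 1958 (64 left).
Jan has 31 days: +31 → Feb 1, 1958 (33 left).
Feb has 28 days: +28 → Mar 1, 1958 (5 left).
+5 → Mar 6, 1958.

March 6, 1958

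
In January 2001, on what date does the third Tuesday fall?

January 16, 2001

January 1, 2001 is a Monday.
The first Tuesday is therefore January 2 (1 days later).
The third Tuesday is 2 + 2×7 = January 16.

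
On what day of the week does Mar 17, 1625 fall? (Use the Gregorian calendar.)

Monday

Doomsday rule: the anchor day for the 1600s is Tuesday. For year 25: 25÷12 = 2 r 1, and 1÷4 = 0, so 2+1+0 = 3.
Tuesday + 3 ≡ Friday — that's 1625's doomsday.
In March the doomsday date is Mar 14.
Mar 17 is 3 days after Mar 14; 3 mod 7 = 3, so Friday + 3 = Monday.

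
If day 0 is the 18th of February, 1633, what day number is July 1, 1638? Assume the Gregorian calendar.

Feb 18, 1633 → Feb 18, 1634: 365 days.
Feb 18, 1634 → Feb 18, 1635: 365 days.
Feb 18, 1635 → Feb 18, 1636: 365 days.
Feb 18, 1636 → Feb 18, 1637: 366 days (Feb 29, 1636 is in that span).
Feb 18, 1637 → Feb 18, 1638: 365 days.
Feb 18, 1638 → Mar 18, 1638: 28 days (February has 28).
Mar 18, 1638 → Apr 18, 1638: 31 days (March has 31).
Apr 18, 1638 → May 18, 1638: 30 days (April has 30).
May 18, 1638 → Jun 18, 1638: 31 days (May has 31).
Jun 18, 1638 → Jul 1, 1638: 13 days.
Total: 1959 days.

1959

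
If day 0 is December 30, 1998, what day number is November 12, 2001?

1048

Dec 30, 1998 → Dec 30, 1999: 365 days.
Dec 30, 1999 → Dec 30, 2000: 366 days (Feb 29, 2000 is in that span).
Dec 30, 2000 → Jan 30, 2001: 31 days (December has 31).
Jan 30, 2001 → Feb 28, 2001: 29 days (January has 31).
Feb 28, 2001 → Mar 28, 2001: 28 days (February has 28).
Mar 28, 2001 → Apr 28, 2001: 31 days (March has 31).
Apr 28, 2001 → May 28, 2001: 30 days (April has 30).
May 28, 2001 → Jun 28, 2001: 31 days (May has 31).
Jun 28, 2001 → Jul 28, 2001: 30 days (June has 30).
Jul 28, 2001 → Aug 28, 2001: 31 days (July has 31).
Aug 28, 2001 → Sep 28, 2001: 31 days (August has 31).
Sep 28, 2001 → Oct 28, 2001: 30 days (September has 30).
Oct 28, 2001 → Nov 12, 2001: 15 days.
Total: 1048 days.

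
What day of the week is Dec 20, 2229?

Doomsday rule: the anchor day for the 2200s is Friday. For year 29: 29÷12 = 2 r 5, and 5÷4 = 1, so 2+5+1 = 8.
Friday + 8 ≡ Saturday — that's 2229's doomsday.
In December the doomsday date is Dec 12.
Dec 20 is 8 days after Dec 12; 8 mod 7 = 1, so Saturday + 1 = Sunday.

Sunday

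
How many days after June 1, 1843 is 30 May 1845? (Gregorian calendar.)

Jun 1, 1843 → Jun 1, 1844: 366 days (Feb 29, 1844 is in that span).
Jun 1, 1844 → Jul 1, 1844: 30 days (June has 30).
Jul 1, 1844 → Aug 1, 1844: 31 days (July has 31).
Aug 1, 1844 → Sep 1, 1844: 31 days (August has 31).
Sep 1, 1844 → Oct 1, 1844: 30 days (September has 30).
Oct 1, 1844 → Nov 1, 1844: 31 days (October has 31).
Nov 1, 1844 → Dec 1, 1844: 30 days (November has 30).
Dec 1, 1844 → Jan 1, 1845: 31 days (December has 31).
Jan 1, 1845 → Feb 1, 1845: 31 days (January has 31).
Feb 1, 1845 → Mar 1, 1845: 28 days (February has 28).
Mar 1, 1845 → Apr 1, 1845: 31 days (March has 31).
Apr 1, 1845 → May 1, 1845: 30 days (April has 30).
May 1, 1845 → May 30, 1845: 29 days.
Total: 729 days.

729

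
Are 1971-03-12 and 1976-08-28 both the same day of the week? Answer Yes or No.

No

From Mar 12, 1971 to Aug 28, 1976 is 1996 days.
1996 mod 7 = 1, so they are different weekdays.
(Mar 12, 1971 is a Friday; Aug 28, 1976 is a Saturday.)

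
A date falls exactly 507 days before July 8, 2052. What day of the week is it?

Friday

First find the weekday of Jul 8, 2052. Doomsday rule: the anchor day for the 2000s is Tuesday. For year 52: 52÷12 = 4 r 4, and 4÷4 = 1, so 4+4+1 = 9.
Tuesday + 9 ≡ Thursday — that's 2052's doomsday.
In July the doomsday date is Jul 11.
Jul 8 is 3 days before Jul 11; 3 mod 7 = 3, so Thursday − 3 = Monday.
507 mod 7 = 3, so 507 days before a Monday is Monday − 3 = Friday.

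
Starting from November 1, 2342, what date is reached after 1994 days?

April 17, 2348

+365 (one year) → Nov 1, 2343 (1629 left).
+366 (one year; includes Feb 29, 2344) → Nov 1, 2344 (1263 left).
+365 (one year) → Nov 1, 2345 (898 left).
+365 (one year) → Nov 1, 2346 (533 left).
+365 (one year) → Nov 1, 2347 (168 left).
Nov has 30 days: +30 → Dec 1, 2347 (138 left).
Dec has 31 days: +31 → Jan 1, 2348 (107 left).
Jan has 31 days: +31 → Feb 1, 2348 (76 left).
Feb has 29 days: +29 → Mar 1, 2348 (47 left).
Mar has 31 days: +31 → Apr 1, 2348 (16 left).
+16 → Apr 17, 2348.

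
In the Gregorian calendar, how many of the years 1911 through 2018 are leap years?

27

Multiples of 4 in [1911,2018]: 27.
Of those, multiples of 100: 1 (not leap unless ÷400).
Multiples of 400: 1.
Leap years = 27 − 1 + 1 = 27.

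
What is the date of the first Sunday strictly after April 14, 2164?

April 15, 2164

Apr 14, 2164 is a Saturday.
From Saturday to the next Sunday is 1 day.
Apr 14, 2164 + 1 = Apr 15, 2164.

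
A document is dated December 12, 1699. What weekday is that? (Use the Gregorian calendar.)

Doomsday rule: the anchor day for the 1600s is Tuesday. For year 99: 99÷12 = 8 r 3, and 3÷4 = 0, so 8+3+0 = 11.
Tuesday + 11 ≡ Saturday — that's 1699's doomsday.
In December the doomsday date is Dec 12.
Dec 12 is the doomsday itself: Saturday.

Saturday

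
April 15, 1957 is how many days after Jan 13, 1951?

Jan 13, 1951 → Jan 13, 1952: 365 days.
Jan 13, 1952 → Jan 13, 1953: 366 days (Feb 29, 1952 is in that span).
Jan 13, 1953 → Jan 13, 1954: 365 days.
Jan 13, 1954 → Jan 13, 1955: 365 days.
Jan 13, 1955 → Jan 13, 1956: 365 days.
Jan 13, 1956 → Jan 13, 1957: 366 days (Feb 29, 1956 is in that span).
Jan 13, 1957 → Feb 13, 1957: 31 days (January has 31).
Feb 13, 1957 → Mar 13, 1957: 28 days (February has 28).
Mar 13, 1957 → Apr 13, 1957: 31 days (March has 31).
Apr 13, 1957 → Apr 15, 1957: 2 days.
Total: 2284 days.

2284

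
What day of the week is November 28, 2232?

Wednesday

Doomsday rule: the anchor day for the 2200s is Friday. For year 32: 32÷12 = 2 r 8, and 8÷4 = 2, so 2+8+2 = 12.
Friday + 12 ≡ Wednesday — that's 2232's doomsday.
In November the doomsday date is Nov 7.
Nov 28 is 21 days after Nov 7; 21 mod 7 = 0, so Wednesday + 0 = Wednesday.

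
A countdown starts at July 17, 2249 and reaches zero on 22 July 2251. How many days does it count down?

Jul 17, 2249 → Jul 17, 2250: 365 days.
Jul 17, 2250 → Aug 17, 2250: 31 days (July has 31).
Aug 17, 2250 → Sep 17, 2250: 31 days (August has 31).
Sep 17, 2250 → Oct 17, 2250: 30 days (September has 30).
Oct 17, 2250 → Nov 17, 2250: 31 days (October has 31).
Nov 17, 2250 → Dec 17, 2250: 30 days (November has 30).
Dec 17, 2250 → Jan 17, 2251: 31 days (December has 31).
Jan 17, 2251 → Feb 17, 2251: 31 days (January has 31).
Feb 17, 2251 → Mar 17, 2251: 28 days (February has 28).
Mar 17, 2251 → Apr 17, 2251: 31 days (March has 31).
Apr 17, 2251 → May 17, 2251: 30 days (April has 30).
May 17, 2251 → Jun 17, 2251: 31 days (May has 31).
Jun 17, 2251 → Jul 17, 2251: 30 days (June has 30).
Jul 17, 2251 → Jul 22, 2251: 5 days.
Total: 735 days.

735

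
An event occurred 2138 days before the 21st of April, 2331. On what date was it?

June 13, 2325

−365 (one year) → Apr 21, 2330 (1773 left).
−365 (one year) → Apr 21, 2329 (1408 left).
−365 (one year) → Apr 21, 2328 (1043 left).
−366 (one year; includes Feb 29, 2328) → Apr 21, 2327 (677 left).
−365 (one year) → Apr 21, 2326 (312 left).
−21 → Mar 31, 2326 (end of Mar, 31 days; 291 left).
−31 → Feb 28, 2326 (end of Feb, 28 days; 260 left).
−28 → Jan 31, 2326 (end of Jan, 31 days; 232 left).
−31 → Dec 31, 2325 (end of Dec, 31 days; 201 left).
−31 → Nov 30, 2325 (end of Nov, 30 days; 170 left).
−30 → Oct 31, 2325 (end of Oct, 31 days; 140 left).
−31 → Sep 30, 2325 (end of Sep, 30 days; 109 left).
−30 → Aug 31, 2325 (end of Aug, 31 days; 79 left).
−31 → Jul 31, 2325 (end of Jul, 31 days; 48 left).
−31 → Jun 30, 2325 (end of Jun, 30 days; 17 left).
−17 → Jun 13, 2325.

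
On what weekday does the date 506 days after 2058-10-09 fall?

First find the weekday of Oct 9, 2058. Doomsday rule: the anchor day for the 2000s is Tuesday. For year 58: 58÷12 = 4 r 10, and 10÷4 = 2, so 4+10+2 = 16.
Tuesday + 16 ≡ Thursday — that's 2058's doomsday.
In October the doomsday date is Oct 10.
Oct 9 is 1 day before Oct 10; 1 mod 7 = 1, so Thursday − 1 = Wednesday.
506 mod 7 = 2, so 506 days after a Wednesday is Wednesday + 2 = Friday.

Friday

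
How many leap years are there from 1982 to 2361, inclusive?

92

Multiples of 4 in [1982,2361]: 95.
Of those, multiples of 100: 4 (not leap unless ÷400).
Multiples of 400: 1.
Leap years = 95 − 4 + 1 = 92.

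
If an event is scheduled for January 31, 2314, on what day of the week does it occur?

Saturday

Doomsday rule: the anchor day for the 2300s is Wednesday. For year 14: 14÷12 = 1 r 2, and 2÷4 = 0, so 1+2+0 = 3.
Wednesday + 3 ≡ Saturday — that's 2314's doomsday.
In January the doomsday date is Jan 3 (2314 is not a leap year).
Jan 31 is 28 days after Jan 3; 28 mod 7 = 0, so Saturday + 0 = Saturday.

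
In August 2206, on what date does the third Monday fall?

August 18, 2206

August 1, 2206 is a Friday.
The first Monday is therefore August 4 (3 days later).
The third Monday is 4 + 2×7 = August 18.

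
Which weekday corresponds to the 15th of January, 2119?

Doomsday rule: the anchor day for the 2100s is Sunday. For year 19: 19÷12 = 1 r 7, and 7÷4 = 1, so 1+7+1 = 9.
Sunday + 9 ≡ Tuesday — that's 2119's doomsday.
In January the doomsday date is Jan 3 (2119 is not a leap year).
Jan 15 is 12 days after Jan 3; 12 mod 7 = 5, so Tuesday + 5 = Sunday.

Sunday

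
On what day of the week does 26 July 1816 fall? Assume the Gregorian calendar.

Friday

January 1, 1816 is a Monday.
Jan 1, 1816 → Feb 1, 1816: 31 days (January has 31).
Feb 1, 1816 → Mar 1, 1816: 29 days (February has 29).
Mar 1, 1816 → Apr 1, 1816: 31 days (March has 31).
Apr 1, 1816 → May 1, 1816: 30 days (April has 30).
May 1, 1816 → Jun 1, 1816: 31 days (May has 31).
Jun 1, 1816 → Jul 1, 1816: 30 days (June has 30).
Jul 1, 1816 → Jul 26, 1816: 25 days.
Total: 207 days.
207 mod 7 = 4, so Monday + 4 = Friday.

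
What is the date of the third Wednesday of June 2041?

June 19, 2041

June 1, 2041 is a Saturday.
The first Wednesday is therefore June 5 (4 days later).
The third Wednesday is 5 + 2×7 = June 19.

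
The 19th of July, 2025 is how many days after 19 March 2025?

122

Mar 19, 2025 → Apr 19, 2025: 31 days (March has 31).
Apr 19, 2025 → May 19, 2025: 30 days (April has 30).
May 19, 2025 → Jun 19, 2025: 31 days (May has 31).
Jun 19, 2025 → Jul 19, 2025: 30 days.
Total: 122 days.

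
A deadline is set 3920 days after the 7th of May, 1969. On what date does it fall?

January 30, 1980

+365 (one year) → May 7, 1970 (3555 left).
+365 (one year) → May 7, 1971 (3190 left).
+366 (one year; includes Feb 29, 1972) → May 7, 1972 (2824 left).
+365 (one year) → May 7, 1973 (2459 left).
+365 (one year) → May 7, 1974 (2094 left).
+365 (one year) → May 7, 1975 (1729 left).
+366 (one year; includes Feb 29, 1976) → May 7, 1976 (1363 left).
+365 (one year) → May 7, 1977 (998 left).
+365 (one year) → May 7, 1978 (633 left).
+365 (one year) → May 7, 1979 (268 left).
May has 31 days: +25 → Jun 1, 1979 (243 left).
Jun has 30 days: +30 → Jul 1, 1979 (213 left).
Jul has 31 days: +31 → Aug 1, 1979 (182 left).
Aug has 31 days: +31 → Sep 1, 1979 (151 left).
Sep has 30 days: +30 → Oct 1, 1979 (121 left).
Oct has 31 days: +31 → Nov 1, 1979 (90 left).
Nov has 30 days: +30 → Dec 1, 1979 (60 left).
Dec has 31 days: +31 → Jan 1, 1980 (29 left).
+29 → Jan 30, 1980.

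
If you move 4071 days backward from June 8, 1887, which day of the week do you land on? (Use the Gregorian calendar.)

First find the weekday of Jun 8, 1887. Doomsday rule: the anchor day for the 1800s is Friday. For year 87: 87÷12 = 7 r 3, and 3÷4 = 0, so 7+3+0 = 10.
Friday + 10 ≡ Monday — that's 1887's doomsday.
In June the doomsday date is Jun 6.
Jun 8 is 2 days after Jun 6; 2 mod 7 = 2, so Monday + 2 = Wednesday.
4071 mod 7 = 4, so 4071 days before a Wednesday is Wednesday − 4 = Saturday.

Saturday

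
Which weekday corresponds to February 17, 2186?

Doomsday rule: the anchor day for the 2100s is Sunday. For year 86: 86÷12 = 7 r 2, and 2÷4 = 0, so 7+2+0 = 9.
Sunday + 9 ≡ Tuesday — that's 2186's doomsday.
In February the doomsday date is Feb 28 (2186 is not a leap year).
Feb 17 is 11 days before Feb 28; 11 mod 7 = 4, so Tuesday − 4 = Friday.

Friday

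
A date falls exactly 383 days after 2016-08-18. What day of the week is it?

Tuesday

First find the weekday of Aug 18, 2016. Doomsday rule: the anchor day for the 2000s is Tuesday. For year 16: 16÷12 = 1 r 4, and 4÷4 = 1, so 1+4+1 = 6.
Tuesday + 6 ≡ Monday — that's 2016's doomsday.
In August the doomsday date is Aug 8.
Aug 18 is 10 days after Aug 8; 10 mod 7 = 3, so Monday + 3 = Thursday.
383 mod 7 = 5, so 383 days after a Thursday is Thursday + 5 = Tuesday.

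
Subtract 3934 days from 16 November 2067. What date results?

−365 (one year) → Nov 16, 2066 (3569 left).
−365 (one year) → Nov 16, 2065 (3204 left).
−365 (one year) → Nov 16, 2064 (2839 left).
−366 (one year; includes Feb 29, 2064) → Nov 16, 2063 (2473 left).
−365 (one year) → Nov 16, 2062 (2108 left).
−365 (one year) → Nov 16, 2061 (1743 left).
−365 (one year) → Nov 16, 2060 (1378 left).
−366 (one year; includes Feb 29, 2060) → Nov 16, 2059 (1012 left).
−365 (one year) → Nov 16, 2058 (647 left).
−365 (one year) → Nov 16, 2057 (282 left).
−16 → Oct 31, 2057 (end of Oct, 31 days; 266 left).
−31 → Sep 30, 2057 (end of Sep, 30 days; 235 left).
−30 → Aug 31, 2057 (end of Aug, 31 days; 205 left).
−31 → Jul 31, 2057 (end of Jul, 31 days; 174 left).
−31 → Jun 30, 2057 (end of Jun, 30 days; 143 left).
−30 → May 31, 2057 (end of May, 31 days; 113 left).
−31 → Apr 30, 2057 (end of Apr, 30 days; 82 left).
−30 → Mar 31, 2057 (end of Mar, 31 days; 52 left).
−31 → Feb 28, 2057 (end of Feb, 28 days; 21 left).
−21 → Feb 7, 2057.

February 7, 2057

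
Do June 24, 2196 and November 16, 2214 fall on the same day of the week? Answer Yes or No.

From Jun 24, 2196 to Nov 16, 2214 is 6718 days.
6718 mod 7 = 5, so they are different weekdays.
(Jun 24, 2196 is a Friday; Nov 16, 2214 is a Wednesday.)

No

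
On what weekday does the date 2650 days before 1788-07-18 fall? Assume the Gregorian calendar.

Jul 18, 1788 is a Friday.
2650 mod 7 = 4, so 2650 days before a Friday is Friday − 4 = Monday.

Monday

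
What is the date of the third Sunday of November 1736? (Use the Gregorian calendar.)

November 18, 1736

November 1, 1736 is a Thursday.
The first Sunday is therefore November 4 (3 days later).
The third Sunday is 4 + 2×7 = November 18.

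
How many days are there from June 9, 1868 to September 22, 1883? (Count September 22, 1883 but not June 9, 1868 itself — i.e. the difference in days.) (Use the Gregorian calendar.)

5583

Jun 9, 1868 → Jun 9, 1869: 365 days.
Jun 9, 1869 → Jun 9, 1870: 365 days.
Jun 9, 1870 → Jun 9, 1871: 365 days.
Jun 9, 1871 → Jun 9, 1872: 366 days (Feb 29, 1872 is in that span).
Jun 9, 1872 → Jun 9, 1873: 365 days.
Jun 9, 1873 → Jun 9, 1874: 365 days.
Jun 9, 1874 → Jun 9, 1875: 365 days.
Jun 9, 1875 → Jun 9, 1876: 366 days (Feb 29, 1876 is in that span).
Jun 9, 1876 → Jun 9, 1877: 365 days.
Jun 9, 1877 → Jun 9, 1878: 365 days.
Jun 9, 1878 → Jun 9, 1879: 365 days.
Jun 9, 1879 → Jun 9, 1880: 366 days (Feb 29, 1880 is in that span).
Jun 9, 1880 → Jun 9, 1881: 365 days.
Jun 9, 1881 → Jun 9, 1882: 365 days.
Jun 9, 1882 → Jun 9, 1883: 365 days.
Jun 9, 1883 → Jul 9, 1883: 30 days (June has 30).
Jul 9, 1883 → Aug 9, 1883: 31 days (July has 31).
Aug 9, 1883 → Sep 9, 1883: 31 days (August has 31).
Sep 9, 1883 → Sep 22, 1883: 13 days.
Total: 5583 days.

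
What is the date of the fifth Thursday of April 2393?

April 29, 2393

April 1, 2393 is a Thursday.
The first Thursday is therefore April 1 (same day).
The fifth Thursday is 1 + 4×7 = April 29.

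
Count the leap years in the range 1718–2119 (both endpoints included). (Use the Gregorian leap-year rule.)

Multiples of 4 in [1718,2119]: 100.
Of those, multiples of 100: 4 (not leap unless ÷400).
Multiples of 400: 1.
Leap years = 100 − 4 + 1 = 97.

97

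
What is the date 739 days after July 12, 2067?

July 20, 2069

+366 (one year; includes Feb 29, 2068) → Jul 12, 2068 (373 left).
Jul has 31 days: +20 → Aug 1, 2068 (353 left).
Aug has 31 days: +31 → Sep 1, 2068 (322 left).
Sep has 30 days: +30 → Oct 1, 2068 (292 left).
Oct has 31 days: +31 → Nov 1, 2068 (261 left).
Nov has 30 days: +30 → Dec 1, 2068 (231 left).
Dec has 31 days: +31 → Jan 1, 2069 (200 left).
Jan has 31 days: +31 → Feb 1, 2069 (169 left).
Feb has 28 days: +28 → Mar 1, 2069 (141 left).
Mar has 31 days: +31 → Apr 1, 2069 (110 left).
Apr has 30 days: +30 → May 1, 2069 (80 left).
May has 31 days: +31 → Jun 1, 2069 (49 left).
Jun has 30 days: +30 → Jul 1, 2069 (19 left).
+19 → Jul 20, 2069.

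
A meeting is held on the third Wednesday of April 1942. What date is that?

April 1, 1942 is a Wednesday.
The first Wednesday is therefore April 1 (same day).
The third Wednesday is 1 + 2×7 = April 15.

April 15, 1942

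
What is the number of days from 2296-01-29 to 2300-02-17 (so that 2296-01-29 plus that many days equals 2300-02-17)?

1480

Jan 29, 2296 → Jan 29, 2297: 366 days (Feb 29, 2296 is in that span).
Jan 29, 2297 → Jan 29, 2298: 365 days.
Jan 29, 2298 → Jan 29, 2299: 365 days.
Jan 29, 2299 → Feb 28, 2299: 30 days (January has 31).
Feb 28, 2299 → Mar 28, 2299: 28 days (February has 28).
Mar 28, 2299 → Apr 28, 2299: 31 days (March has 31).
Apr 28, 2299 → May 28, 2299: 30 days (April has 30).
May 28, 2299 → Jun 28, 2299: 31 days (May has 31).
Jun 28, 2299 → Jul 28, 2299: 30 days (June has 30).
Jul 28, 2299 → Aug 28, 2299: 31 days (July has 31).
Aug 28, 2299 → Sep 28, 2299: 31 days (August has 31).
Sep 28, 2299 → Oct 28, 2299: 30 days (September has 30).
Oct 28, 2299 → Nov 28, 2299: 31 days (October has 31).
Nov 28, 2299 → Dec 28, 2299: 30 days (November has 30).
Dec 28, 2299 → Jan 28, 2300: 31 days (December has 31).
Jan 28, 2300 → Feb 17, 2300: 20 days.
Total: 1480 days.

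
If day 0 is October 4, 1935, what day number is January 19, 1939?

Oct 4, 1935 → Oct 4, 1936: 366 days (Feb 29, 1936 is in that span).
Oct 4, 1936 → Oct 4, 1937: 365 days.
Oct 4, 1937 → Oct 4, 1938: 365 days.
Oct 4, 1938 → Nov 4, 1938: 31 days (October has 31).
Nov 4, 1938 → Dec 4, 1938: 30 days (November has 30).
Dec 4, 1938 → Jan 4, 1939: 31 days (December has 31).
Jan 4, 1939 → Jan 19, 1939: 15 days.
Total: 1203 days.

1203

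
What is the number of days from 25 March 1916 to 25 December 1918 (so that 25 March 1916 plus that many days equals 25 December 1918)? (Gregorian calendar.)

1005

Mar 25, 1916 → Mar 25, 1917: 365 days.
Mar 25, 1917 → Mar 25, 1918: 365 days.
Mar 25, 1918 → Apr 25, 1918: 31 days (March has 31).
Apr 25, 1918 → May 25, 1918: 30 days (April has 30).
May 25, 1918 → Jun 25, 1918: 31 days (May has 31).
Jun 25, 1918 → Jul 25, 1918: 30 days (June has 30).
Jul 25, 1918 → Aug 25, 1918: 31 days (July has 31).
Aug 25, 1918 → Sep 25, 1918: 31 days (August has 31).
Sep 25, 1918 → Oct 25, 1918: 30 days (September has 30).
Oct 25, 1918 → Nov 25, 1918: 31 days (October has 31).
Nov 25, 1918 → Dec 25, 1918: 30 days.
Total: 1005 days.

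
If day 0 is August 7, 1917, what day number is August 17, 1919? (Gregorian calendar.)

Aug 7, 1917 → Aug 7, 1918: 365 days.
Aug 7, 1918 → Sep 7, 1918: 31 days (August has 31).
Sep 7, 1918 → Oct 7, 1918: 30 days (September has 30).
Oct 7, 1918 → Nov 7, 1918: 31 days (October has 31).
Nov 7, 1918 → Dec 7, 1918: 30 days (November has 30).
Dec 7, 1918 → Jan 7, 1919: 31 days (December has 31).
Jan 7, 1919 → Feb 7, 1919: 31 days (January has 31).
Feb 7, 1919 → Mar 7, 1919: 28 days (February has 28).
Mar 7, 1919 → Apr 7, 1919: 31 days (March has 31).
Apr 7, 1919 → May 7, 1919: 30 days (April has 30).
May 7, 1919 → Jun 7, 1919: 31 days (May has 31).
Jun 7, 1919 → Jul 7, 1919: 30 days (June has 30).
Jul 7, 1919 → Aug 7, 1919: 31 days (July has 31).
Aug 7, 1919 → Aug 17, 1919: 10 days.
Total: 740 days.

740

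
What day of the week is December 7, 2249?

Doomsday rule: the anchor day for the 2200s is Friday. For year 49: 49÷12 = 4 r 1, and 1÷4 = 0, so 4+1+0 = 5.
Friday + 5 ≡ Wednesday — that's 2249's doomsday.
In December the doomsday date is Dec 12.
Dec 7 is 5 days before Dec 12; 5 mod 7 = 5, so Wednesday − 5 = Friday.

Friday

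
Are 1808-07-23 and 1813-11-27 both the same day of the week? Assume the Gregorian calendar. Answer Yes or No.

From Jul 23, 1808 to Nov 27, 1813 is 1953 days.
1953 mod 7 = 0, so they are the same weekday.
(Jul 23, 1808 is a Saturday; Nov 27, 1813 is a Saturday.)

Yes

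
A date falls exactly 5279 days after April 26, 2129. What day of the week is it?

First find the weekday of Apr 26, 2129. Doomsday rule: the anchor day for the 2100s is Sunday. For year 29: 29÷12 = 2 r 5, and 5÷4 = 1, so 2+5+1 = 8.
Sunday + 8 ≡ Monday — that's 2129's doomsday.
In April the doomsday date is Apr 4.
Apr 26 is 22 days after Apr 4; 22 mod 7 = 1, so Monday + 1 = Tuesday.
5279 mod 7 = 1, so 5279 days after a Tuesday is Tuesday + 1 = Wednesday.

Wednesday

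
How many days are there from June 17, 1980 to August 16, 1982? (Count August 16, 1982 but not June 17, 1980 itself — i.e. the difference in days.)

Jun 17, 1980 → Jun 17, 1981: 365 days.
Jun 17, 1981 → Jun 17, 1982: 365 days.
Jun 17, 1982 → Jul 17, 1982: 30 days (June has 30).
Jul 17, 1982 → Aug 16, 1982: 30 days.
Total: 790 days.

790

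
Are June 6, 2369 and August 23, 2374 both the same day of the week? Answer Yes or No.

From Jun 6, 2369 to Aug 23, 2374 is 1904 days.
1904 mod 7 = 0, so they are the same weekday.
(Jun 6, 2369 is a Friday; Aug 23, 2374 is a Friday.)

Yes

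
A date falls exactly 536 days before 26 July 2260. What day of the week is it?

First find the weekday of Jul 26, 2260. Doomsday rule: the anchor day for the 2200s is Friday. For year 60: 60÷12 = 5 r 0, and 0÷4 = 0, so 5+0+0 = 5.
Friday + 5 ≡ Wednesday — that's 2260's doomsday.
In July the doomsday date is Jul 11.
Jul 26 is 15 days after Jul 11; 15 mod 7 = 1, so Wednesday + 1 = Thursday.
536 mod 7 = 4, so 536 days before a Thursday is Thursday − 4 = Sunday.

Sunday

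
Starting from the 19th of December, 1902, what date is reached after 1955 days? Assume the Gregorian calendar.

April 26, 1908

+365 (one year) → Dec 19, 1903 (1590 left).
+366 (one year; includes Feb 29, 1904) → Dec 19, 1904 (1224 left).
+365 (one year) → Dec 19, 1905 (859 left).
+365 (one year) → Dec 19, 1906 (494 left).
+365 (one year) → Dec 19, 1907 (129 left).
Dec has 31 days: +13 → Jan 1, 1908 (116 left).
Jan has 31 days: +31 → Feb 1, 1908 (85 left).
Feb has 29 days: +29 → Mar 1, 1908 (56 left).
Mar has 31 days: +31 → Apr 1, 1908 (25 left).
+25 → Apr 26, 1908.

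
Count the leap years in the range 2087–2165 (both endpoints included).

Multiples of 4 in [2087,2165]: 20.
Of those, multiples of 100: 1 (not leap unless ÷400).
Multiples of 400: 0.
Leap years = 20 − 1 + 0 = 19.

19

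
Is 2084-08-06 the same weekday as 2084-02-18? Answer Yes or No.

From Feb 18, 2084 to Aug 6, 2084 is 170 days.
170 mod 7 = 2, so they are different weekdays.
(Feb 18, 2084 is a Friday; Aug 6, 2084 is a Sunday.)

No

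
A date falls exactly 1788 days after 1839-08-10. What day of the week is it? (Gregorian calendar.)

First find the weekday of Aug 10, 1839. Doomsday rule: the anchor day for the 1800s is Friday. For year 39: 39÷12 = 3 r 3, and 3÷4 = 0, so 3+3+0 = 6.
Friday + 6 ≡ Thursday — that's 1839's doomsday.
In August the doomsday date is Aug 8.
Aug 10 is 2 days after Aug 8; 2 mod 7 = 2, so Thursday + 2 = Saturday.
1788 mod 7 = 3, so 1788 days after a Saturday is Saturday + 3 = Tuesday.

Tuesday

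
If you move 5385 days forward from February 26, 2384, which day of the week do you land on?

Tuesday

Feb 26, 2384 is a Sunday.
5385 mod 7 = 2, so 5385 days after a Sunday is Sunday + 2 = Tuesday.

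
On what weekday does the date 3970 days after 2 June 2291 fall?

First find the weekday of Jun 2, 2291. Doomsday rule: the anchor day for the 2200s is Friday. For year 91: 91÷12 = 7 r 7, and 7÷4 = 1, so 7+7+1 = 15.
Friday + 15 ≡ Saturday — that's 2291's doomsday.
In June the doomsday date is Jun 6.
Jun 2 is 4 days before Jun 6; 4 mod 7 = 4, so Saturday − 4 = Tuesday.
3970 mod 7 = 1, so 3970 days after a Tuesday is Tuesday + 1 = Wednesday.

Wednesday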